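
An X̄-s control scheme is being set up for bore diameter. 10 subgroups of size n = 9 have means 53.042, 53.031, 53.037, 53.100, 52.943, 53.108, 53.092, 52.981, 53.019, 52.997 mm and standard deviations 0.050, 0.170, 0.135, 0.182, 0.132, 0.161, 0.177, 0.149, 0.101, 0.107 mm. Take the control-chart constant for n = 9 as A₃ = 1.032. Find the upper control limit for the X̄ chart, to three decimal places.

X̄̄ = (53.042 + 53.031 + 53.037 + 53.100 + 52.943 + 53.108 + 53.092 + 52.981 + 53.019 + 52.997) / 10 = 53.0350
s̄ = (0.050 + 0.170 + 0.135 + 0.182 + 0.132 + 0.161 + 0.177 + 0.149 + 0.101 + 0.107) / 10 = 0.1364
UCL = X̄̄ + A₃·s̄ = 53.0350 + 1.032 × 0.1364 = 53.1758

53.176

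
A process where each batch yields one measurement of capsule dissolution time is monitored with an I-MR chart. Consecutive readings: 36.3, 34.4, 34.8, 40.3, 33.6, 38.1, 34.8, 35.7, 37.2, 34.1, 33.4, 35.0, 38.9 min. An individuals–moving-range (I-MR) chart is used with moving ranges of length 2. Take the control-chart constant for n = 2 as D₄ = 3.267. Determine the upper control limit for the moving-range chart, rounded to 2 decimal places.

9.26

Moving ranges: 1.9, 0.4, 5.5, 6.7, 4.5, 3.3, 0.9, 1.5, 3.1, 0.7, 1.6, 3.9; M̄R̄ = 34.0000 / 12 = 2.8333
UCL_MR = D₄·M̄R̄ = 3.267 × 2.8333 = 9.2565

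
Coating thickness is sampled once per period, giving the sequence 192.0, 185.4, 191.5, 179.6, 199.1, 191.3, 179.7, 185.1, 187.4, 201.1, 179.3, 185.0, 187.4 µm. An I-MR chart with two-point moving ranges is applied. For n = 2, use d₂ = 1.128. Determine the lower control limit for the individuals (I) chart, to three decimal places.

162.549

X̄ = (192.0 + 185.4 + 191.5 + 179.6 + 199.1 + 191.3 + 179.7 + 185.1 + 187.4 + 201.1 + 179.3 + 185.0 + 187.4) / 13 = 187.9923
Moving ranges: 6.6, 6.1, 11.9, 19.5, 7.8, 11.6, 5.4, 2.3, 13.7, 21.8, 5.7, 2.4; M̄R̄ = 114.8000 / 12 = 9.5667
LCL = X̄ − 3·M̄R̄/d₂ = 187.9923 − 3 × 9.5667 / 1.128 = 162.5490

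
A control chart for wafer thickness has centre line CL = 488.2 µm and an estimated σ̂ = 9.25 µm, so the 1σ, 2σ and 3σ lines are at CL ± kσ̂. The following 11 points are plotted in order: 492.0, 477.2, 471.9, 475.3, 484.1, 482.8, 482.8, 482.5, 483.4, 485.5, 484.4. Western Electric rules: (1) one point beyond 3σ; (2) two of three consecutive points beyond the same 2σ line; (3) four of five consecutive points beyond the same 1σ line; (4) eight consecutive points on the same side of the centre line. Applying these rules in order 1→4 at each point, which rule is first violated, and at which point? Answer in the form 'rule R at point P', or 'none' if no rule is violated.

Zone of each point (C = within 1σ̂, B = 1σ̂–2σ̂, A = 2σ̂–3σ̂, * = beyond 3σ̂; sign = side of CL): 1:+C, 2:-B, 3:-B, 4:-B, 5:-C, 6:-C, 7:-C, 8:-C, 9:-C, 10:-C, 11:-C
Rule 4 (eight consecutive points on the same side of the centre line) is satisfied at point 9.

rule 4 at point 9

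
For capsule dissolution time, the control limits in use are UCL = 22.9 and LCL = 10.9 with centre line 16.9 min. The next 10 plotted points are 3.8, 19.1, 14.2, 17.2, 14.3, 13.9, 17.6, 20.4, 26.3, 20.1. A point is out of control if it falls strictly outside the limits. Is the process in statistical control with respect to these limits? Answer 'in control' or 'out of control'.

out of control

Compare each point to [10.9, 22.9]: sample 1 = 3.8 < LCL; sample 9 = 26.3 > UCL.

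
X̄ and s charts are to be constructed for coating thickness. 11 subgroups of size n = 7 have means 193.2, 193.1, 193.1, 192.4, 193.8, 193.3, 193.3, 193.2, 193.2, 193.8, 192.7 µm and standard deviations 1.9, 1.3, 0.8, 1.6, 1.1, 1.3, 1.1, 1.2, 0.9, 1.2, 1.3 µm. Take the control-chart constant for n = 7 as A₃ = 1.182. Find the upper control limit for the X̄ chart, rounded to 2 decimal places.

194.66

X̄̄ = (193.2 + 193.1 + 193.1 + 192.4 + 193.8 + 193.3 + 193.3 + 193.2 + 193.2 + 193.8 + 192.7) / 11 = 193.1909
s̄ = (1.9 + 1.3 + 0.8 + 1.6 + 1.1 + 1.3 + 1.1 + 1.2 + 0.9 + 1.2 + 1.3) / 11 = 1.2455
UCL = X̄̄ + A₃·s̄ = 193.1909 + 1.182 × 1.2455 = 194.6630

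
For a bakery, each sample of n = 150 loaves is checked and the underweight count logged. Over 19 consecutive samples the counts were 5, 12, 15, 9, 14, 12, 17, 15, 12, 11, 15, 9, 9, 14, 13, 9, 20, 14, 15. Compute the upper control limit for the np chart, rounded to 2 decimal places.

p̄ = Σdᵢ / (k·n) = 240 / (19 × 150) = 0.08421
UCL = np̄ + 3·√(np̄(1−p̄)) = 12.6316 + 3 × √(12.6316×0.91579) = 12.6316 + 3 × 3.4012 = 22.8350

22.84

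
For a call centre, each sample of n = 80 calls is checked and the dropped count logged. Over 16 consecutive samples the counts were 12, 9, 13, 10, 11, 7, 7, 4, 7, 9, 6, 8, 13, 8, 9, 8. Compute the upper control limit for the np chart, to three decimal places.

p̄ = Σdᵢ / (k·n) = 141 / (16 × 80) = 0.11016
UCL = np̄ + 3·√(np̄(1−p̄)) = 8.8125 + 3 × √(8.8125×0.88984) = 8.8125 + 3 × 2.8003 = 17.2134

17.213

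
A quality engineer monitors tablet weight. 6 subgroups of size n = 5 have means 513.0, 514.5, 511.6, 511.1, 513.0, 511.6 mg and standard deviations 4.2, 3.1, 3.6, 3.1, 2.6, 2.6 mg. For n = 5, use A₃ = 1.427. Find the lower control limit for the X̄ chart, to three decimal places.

507.900

X̄̄ = (513.0 + 514.5 + 511.6 + 511.1 + 513.0 + 511.6) / 6 = 512.4667
s̄ = (4.2 + 3.1 + 3.6 + 3.1 + 2.6 + 2.6) / 6 = 3.2000
LCL = X̄̄ − A₃·s̄ = 512.4667 − 1.427 × 3.2000 = 507.9003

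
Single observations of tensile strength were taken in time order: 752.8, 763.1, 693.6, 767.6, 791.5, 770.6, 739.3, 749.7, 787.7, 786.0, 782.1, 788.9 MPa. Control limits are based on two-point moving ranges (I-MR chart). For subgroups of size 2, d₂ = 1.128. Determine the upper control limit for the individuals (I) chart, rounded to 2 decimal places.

X̄ = (752.8 + 763.1 + 693.6 + 767.6 + 791.5 + 770.6 + 739.3 + 749.7 + 787.7 + 786.0 + 782.1 + 788.9) / 12 = 764.4083
Moving ranges: 10.3, 69.5, 74.0, 23.9, 20.9, 31.3, 10.4, 38.0, 1.7, 3.9, 6.8; M̄R̄ = 290.7000 / 11 = 26.4273
UCL = X̄ + 3·M̄R̄/d₂ = 764.4083 + 3 × 26.4273 / 1.128 = 834.6936

834.69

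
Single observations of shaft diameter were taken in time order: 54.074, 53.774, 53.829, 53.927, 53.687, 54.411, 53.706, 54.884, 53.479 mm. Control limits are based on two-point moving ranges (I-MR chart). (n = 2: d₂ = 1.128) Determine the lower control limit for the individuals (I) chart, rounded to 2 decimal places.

X̄ = (54.074 + 53.774 + 53.829 + 53.927 + 53.687 + 54.411 + 53.706 + 54.884 + 53.479) / 9 = 53.9746
Moving ranges: 0.300, 0.055, 0.098, 0.240, 0.724, 0.705, 1.178, 1.405; M̄R̄ = 4.7050 / 8 = 0.5881
LCL = X̄ − 3·M̄R̄/d₂ = 53.9746 − 3 × 0.5881 / 1.128 = 52.4104

52.41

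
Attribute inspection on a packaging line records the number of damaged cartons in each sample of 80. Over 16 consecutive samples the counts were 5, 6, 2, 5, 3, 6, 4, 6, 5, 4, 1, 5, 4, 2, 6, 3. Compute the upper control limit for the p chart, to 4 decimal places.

0.1270

p̄ = Σdᵢ / (k·n) = 67 / (16 × 80) = 0.05234
UCL = p̄ + 3·√(p̄(1−p̄)/n) = 0.05234 + 3 × √(0.05234×0.94766/80) = 0.05234 + 3 × 0.02490 = 0.12705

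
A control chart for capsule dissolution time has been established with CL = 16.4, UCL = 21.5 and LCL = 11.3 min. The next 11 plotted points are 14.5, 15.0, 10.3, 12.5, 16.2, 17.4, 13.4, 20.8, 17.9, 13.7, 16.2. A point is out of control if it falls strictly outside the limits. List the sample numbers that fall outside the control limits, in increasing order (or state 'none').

3

Compare each point to [11.3, 21.5]: sample 3 = 10.3 < LCL.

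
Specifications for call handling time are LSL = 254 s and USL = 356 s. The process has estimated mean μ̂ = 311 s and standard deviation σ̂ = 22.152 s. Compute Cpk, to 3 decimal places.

Cpu = (USL − μ̂) / (3σ̂) = (356 − 311) / (3 × 22.152) = 0.6771; Cpl = (μ̂ − LSL) / (3σ̂) = (311 − 254) / (3 × 22.152) = 0.8577; Cpk = min(Cpu, Cpl) = 0.6771

0.677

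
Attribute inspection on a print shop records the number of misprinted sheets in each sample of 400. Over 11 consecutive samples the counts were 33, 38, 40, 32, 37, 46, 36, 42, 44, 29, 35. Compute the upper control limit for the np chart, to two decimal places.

p̄ = Σdᵢ / (k·n) = 412 / (11 × 400) = 0.09364
UCL = np̄ + 3·√(np̄(1−p̄)) = 37.4545 + 3 × √(37.4545×0.90636) = 37.4545 + 3 × 5.8264 = 54.9339

54.93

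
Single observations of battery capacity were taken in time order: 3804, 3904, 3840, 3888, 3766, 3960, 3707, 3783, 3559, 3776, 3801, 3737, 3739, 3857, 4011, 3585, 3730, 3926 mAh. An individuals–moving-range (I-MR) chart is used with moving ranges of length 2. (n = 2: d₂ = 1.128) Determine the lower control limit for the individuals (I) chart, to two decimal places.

X̄ = (3804 + 3904 + 3840 + 3888 + 3766 + 3960 + 3707 + 3783 + 3559 + 3776 + 3801 + 3737 + 3739 + 3857 + 4011 + 3585 + 3730 + 3926) / 18 = 3798.5000
Moving ranges: 100, 64, 48, 122, 194, 253, 76, 224, 217, 25, 64, 2, 118, 154, 426, 145, 196; M̄R̄ = 2428.0000 / 17 = 142.8235
LCL = X̄ − 3·M̄R̄/d₂ = 3798.5000 − 3 × 142.8235 / 1.128 = 3418.6502

3418.65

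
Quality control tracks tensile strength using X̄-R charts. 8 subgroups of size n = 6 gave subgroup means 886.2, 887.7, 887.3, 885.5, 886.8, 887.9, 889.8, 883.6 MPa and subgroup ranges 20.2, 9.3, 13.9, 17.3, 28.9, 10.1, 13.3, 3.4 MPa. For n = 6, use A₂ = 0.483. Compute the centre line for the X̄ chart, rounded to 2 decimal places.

X̄̄ = (886.2 + 887.7 + 887.3 + 885.5 + 886.8 + 887.9 + 889.8 + 883.6) / 8 = 7094.8000 / 8 = 886.8500
CL = X̄̄ = 886.8500

886.85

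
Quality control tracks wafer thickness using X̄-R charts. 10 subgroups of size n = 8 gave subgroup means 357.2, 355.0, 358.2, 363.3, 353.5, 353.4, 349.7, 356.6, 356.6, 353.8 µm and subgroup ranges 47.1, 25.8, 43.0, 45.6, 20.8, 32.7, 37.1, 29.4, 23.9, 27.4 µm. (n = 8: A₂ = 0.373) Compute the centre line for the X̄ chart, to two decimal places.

X̄̄ = (357.2 + 355.0 + 358.2 + 363.3 + 353.5 + 353.4 + 349.7 + 356.6 + 356.6 + 353.8) / 10 = 3557.3000 / 10 = 355.7300
CL = X̄̄ = 355.7300

355.73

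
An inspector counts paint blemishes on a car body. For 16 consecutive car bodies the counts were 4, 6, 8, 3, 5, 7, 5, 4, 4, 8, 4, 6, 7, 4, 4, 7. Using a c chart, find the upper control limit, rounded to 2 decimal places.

c̄ = (4 + 6 + 8 + 3 + 5 + 7 + 5 + 4 + 4 + 8 + 4 + 6 + 7 + 4 + 4 + 7) / 16 = 86 / 16 = 5.3750
UCL = c̄ + 3√c̄ = 5.3750 + 3 × √5.3750 = 5.3750 + 3 × 2.3184 = 12.3302

12.33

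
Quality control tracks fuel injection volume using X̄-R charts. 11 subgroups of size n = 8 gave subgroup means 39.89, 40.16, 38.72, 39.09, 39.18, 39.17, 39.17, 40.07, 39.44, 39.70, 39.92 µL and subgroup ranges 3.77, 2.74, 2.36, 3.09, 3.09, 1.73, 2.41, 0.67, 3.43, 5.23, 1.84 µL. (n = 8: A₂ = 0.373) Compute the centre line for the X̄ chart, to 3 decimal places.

X̄̄ = (39.89 + 40.16 + 38.72 + 39.09 + 39.18 + 39.17 + 39.17 + 40.07 + 39.44 + 39.70 + 39.92) / 11 = 434.5100 / 11 = 39.5009
CL = X̄̄ = 39.5009

39.501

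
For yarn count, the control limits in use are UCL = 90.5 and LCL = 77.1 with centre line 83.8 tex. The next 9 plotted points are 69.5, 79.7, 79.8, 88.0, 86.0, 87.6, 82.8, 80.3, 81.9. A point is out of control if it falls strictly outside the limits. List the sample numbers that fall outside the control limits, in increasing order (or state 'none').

1

Compare each point to [77.1, 90.5]: sample 1 = 69.5 < LCL.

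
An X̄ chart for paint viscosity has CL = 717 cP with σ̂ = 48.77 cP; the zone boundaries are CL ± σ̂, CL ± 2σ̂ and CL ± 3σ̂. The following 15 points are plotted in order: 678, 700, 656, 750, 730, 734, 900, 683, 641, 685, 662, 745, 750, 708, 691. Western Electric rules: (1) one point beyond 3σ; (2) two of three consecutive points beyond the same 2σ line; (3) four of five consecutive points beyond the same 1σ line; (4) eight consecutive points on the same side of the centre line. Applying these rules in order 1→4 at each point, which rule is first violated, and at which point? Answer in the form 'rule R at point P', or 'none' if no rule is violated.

rule 1 at point 7

Zone of each point (C = within 1σ̂, B = 1σ̂–2σ̂, A = 2σ̂–3σ̂, * = beyond 3σ̂; sign = side of CL): 1:-C, 2:-C, 3:-B, 4:+C, 5:+C, 6:+C, 7:+*, 8:-C, 9:-B, 10:-C, 11:-B, 12:+C, 13:+C, 14:-C, 15:-C
Rule 1 (one point beyond the 3σ limits) is satisfied at point 7.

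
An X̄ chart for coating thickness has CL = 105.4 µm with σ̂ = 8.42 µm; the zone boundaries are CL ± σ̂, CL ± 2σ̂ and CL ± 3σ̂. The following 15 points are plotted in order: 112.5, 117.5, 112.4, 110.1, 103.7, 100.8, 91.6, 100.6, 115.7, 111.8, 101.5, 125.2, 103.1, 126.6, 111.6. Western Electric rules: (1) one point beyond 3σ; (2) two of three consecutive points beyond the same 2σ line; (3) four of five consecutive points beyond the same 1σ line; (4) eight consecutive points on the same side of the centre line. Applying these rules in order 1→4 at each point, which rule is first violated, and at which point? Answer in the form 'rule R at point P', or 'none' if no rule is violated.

Zone of each point (C = within 1σ̂, B = 1σ̂–2σ̂, A = 2σ̂–3σ̂, * = beyond 3σ̂; sign = side of CL): 1:+C, 2:+B, 3:+C, 4:+C, 5:-C, 6:-C, 7:-B, 8:-C, 9:+B, 10:+C, 11:-C, 12:+A, 13:-C, 14:+A, 15:+C
Rule 2 (two of three consecutive points beyond the same 2σ limit) is satisfied at point 14.

rule 2 at point 14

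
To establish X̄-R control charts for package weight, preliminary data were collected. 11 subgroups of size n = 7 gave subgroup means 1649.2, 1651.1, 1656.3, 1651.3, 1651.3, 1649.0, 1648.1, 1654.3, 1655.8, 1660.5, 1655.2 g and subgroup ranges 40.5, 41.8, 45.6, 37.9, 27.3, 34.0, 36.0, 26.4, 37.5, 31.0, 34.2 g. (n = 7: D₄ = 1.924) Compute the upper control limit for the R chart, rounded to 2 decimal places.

68.60

R̄ = (40.5 + 41.8 + 45.6 + 37.9 + 27.3 + 34.0 + 36.0 + 26.4 + 37.5 + 31.0 + 34.2) / 11 = 392.2000 / 11 = 35.6545
UCL_R = D₄·R̄ = 1.924 × 35.6545 = 68.5993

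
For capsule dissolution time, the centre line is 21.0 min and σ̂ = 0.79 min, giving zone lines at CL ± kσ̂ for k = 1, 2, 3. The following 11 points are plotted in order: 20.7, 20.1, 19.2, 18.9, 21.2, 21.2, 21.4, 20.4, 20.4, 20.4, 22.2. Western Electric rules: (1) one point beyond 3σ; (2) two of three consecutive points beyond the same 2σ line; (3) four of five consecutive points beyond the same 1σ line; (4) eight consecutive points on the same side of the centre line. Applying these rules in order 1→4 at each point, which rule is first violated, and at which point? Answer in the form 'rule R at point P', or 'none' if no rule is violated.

rule 2 at point 4

Zone of each point (C = within 1σ̂, B = 1σ̂–2σ̂, A = 2σ̂–3σ̂, * = beyond 3σ̂; sign = side of CL): 1:-C, 2:-B, 3:-A, 4:-A, 5:+C, 6:+C, 7:+C, 8:-C, 9:-C, 10:-C, 11:+B
Rule 2 (two of three consecutive points beyond the same 2σ limit) is satisfied at point 4.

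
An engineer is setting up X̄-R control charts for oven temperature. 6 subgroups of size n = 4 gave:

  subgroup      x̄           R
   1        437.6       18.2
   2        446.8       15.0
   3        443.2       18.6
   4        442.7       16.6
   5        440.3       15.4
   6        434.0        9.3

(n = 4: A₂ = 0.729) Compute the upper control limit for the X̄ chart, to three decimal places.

X̄̄ = (437.6 + 446.8 + 443.2 + 442.7 + 440.3 + 434.0) / 6 = 2644.6000 / 6 = 440.7667
R̄ = (18.2 + 15.0 + 18.6 + 16.6 + 15.4 + 9.3) / 6 = 93.1000 / 6 = 15.5167
UCL = X̄̄ + A₂·R̄ = 440.7667 + 0.729 × 15.5167 = 452.0783

452.078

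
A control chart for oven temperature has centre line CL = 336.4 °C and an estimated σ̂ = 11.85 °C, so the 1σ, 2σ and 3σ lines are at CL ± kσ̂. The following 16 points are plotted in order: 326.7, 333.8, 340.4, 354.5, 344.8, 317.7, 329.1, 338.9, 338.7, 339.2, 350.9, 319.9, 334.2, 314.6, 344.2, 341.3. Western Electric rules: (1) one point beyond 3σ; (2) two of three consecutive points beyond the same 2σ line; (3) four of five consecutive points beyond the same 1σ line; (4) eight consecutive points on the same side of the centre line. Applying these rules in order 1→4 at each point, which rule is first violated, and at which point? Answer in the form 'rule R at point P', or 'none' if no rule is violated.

Zone of each point (C = within 1σ̂, B = 1σ̂–2σ̂, A = 2σ̂–3σ̂, * = beyond 3σ̂; sign = side of CL): 1:-C, 2:-C, 3:+C, 4:+B, 5:+C, 6:-B, 7:-C, 8:+C, 9:+C, 10:+C, 11:+B, 12:-B, 13:-C, 14:-B, 15:+C, 16:+C
No rule fires across all 16 points.

none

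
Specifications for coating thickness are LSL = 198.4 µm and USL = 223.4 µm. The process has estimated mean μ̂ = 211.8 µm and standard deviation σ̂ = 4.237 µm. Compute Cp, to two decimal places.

0.98

Cp = (USL − LSL) / (6σ̂) = (223.4 − 198.4) / (6 × 4.237) = 25.0000 / 25.4220 = 0.9834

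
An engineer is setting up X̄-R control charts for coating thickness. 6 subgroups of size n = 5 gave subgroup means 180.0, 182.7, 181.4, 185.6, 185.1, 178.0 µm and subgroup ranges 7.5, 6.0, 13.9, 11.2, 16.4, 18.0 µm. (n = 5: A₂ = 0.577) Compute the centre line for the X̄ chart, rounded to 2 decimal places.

182.13

X̄̄ = (180.0 + 182.7 + 181.4 + 185.6 + 185.1 + 178.0) / 6 = 1092.8000 / 6 = 182.1333
CL = X̄̄ = 182.1333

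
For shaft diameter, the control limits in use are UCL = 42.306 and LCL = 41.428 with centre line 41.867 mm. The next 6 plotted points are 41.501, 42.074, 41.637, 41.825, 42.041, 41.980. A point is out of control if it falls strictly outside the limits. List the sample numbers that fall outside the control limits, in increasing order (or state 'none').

All 6 points lie within [41.428, 42.306].

none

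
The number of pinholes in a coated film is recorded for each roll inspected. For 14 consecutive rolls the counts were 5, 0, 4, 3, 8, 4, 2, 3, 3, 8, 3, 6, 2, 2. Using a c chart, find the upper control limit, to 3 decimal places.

9.623

c̄ = (5 + 0 + 4 + 3 + 8 + 4 + 2 + 3 + 3 + 8 + 3 + 6 + 2 + 2) / 14 = 53 / 14 = 3.7857
UCL = c̄ + 3√c̄ = 3.7857 + 3 × √3.7857 = 3.7857 + 3 × 1.9457 = 9.6228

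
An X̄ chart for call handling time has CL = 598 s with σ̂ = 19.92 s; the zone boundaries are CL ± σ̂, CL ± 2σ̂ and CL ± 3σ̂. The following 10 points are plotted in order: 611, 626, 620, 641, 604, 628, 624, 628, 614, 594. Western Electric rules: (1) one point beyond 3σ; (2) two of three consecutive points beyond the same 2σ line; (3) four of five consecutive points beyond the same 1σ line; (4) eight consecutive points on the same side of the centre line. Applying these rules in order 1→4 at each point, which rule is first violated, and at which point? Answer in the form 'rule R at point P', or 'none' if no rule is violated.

Zone of each point (C = within 1σ̂, B = 1σ̂–2σ̂, A = 2σ̂–3σ̂, * = beyond 3σ̂; sign = side of CL): 1:+C, 2:+B, 3:+B, 4:+A, 5:+C, 6:+B, 7:+B, 8:+B, 9:+C, 10:-C
Rule 3 (four of five consecutive points beyond the same 1σ limit) is satisfied at point 6.

rule 3 at point 6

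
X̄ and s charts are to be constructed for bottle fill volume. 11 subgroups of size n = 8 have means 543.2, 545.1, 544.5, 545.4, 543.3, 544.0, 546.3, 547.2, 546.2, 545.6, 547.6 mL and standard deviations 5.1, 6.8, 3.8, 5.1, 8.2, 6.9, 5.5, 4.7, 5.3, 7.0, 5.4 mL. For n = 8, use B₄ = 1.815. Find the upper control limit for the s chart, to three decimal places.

s̄ = (5.1 + 6.8 + 3.8 + 5.1 + 8.2 + 6.9 + 5.5 + 4.7 + 5.3 + 7.0 + 5.4) / 11 = 5.8000
UCL_s = B₄·s̄ = 1.815 × 5.8000 = 10.5270

10.527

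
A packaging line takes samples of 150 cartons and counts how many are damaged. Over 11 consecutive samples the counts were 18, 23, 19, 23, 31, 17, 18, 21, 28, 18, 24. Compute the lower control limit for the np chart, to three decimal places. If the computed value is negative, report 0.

p̄ = Σdᵢ / (k·n) = 240 / (11 × 150) = 0.14545
LCL = np̄ − 3·√(np̄(1−p̄)) = 21.8182 − 3 × 4.3179 = 8.8644

8.864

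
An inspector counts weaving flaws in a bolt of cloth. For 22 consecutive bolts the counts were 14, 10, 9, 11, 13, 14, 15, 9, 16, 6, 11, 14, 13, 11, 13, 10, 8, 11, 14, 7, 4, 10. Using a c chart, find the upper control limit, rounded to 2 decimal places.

c̄ = (14 + 10 + 9 + 11 + 13 + 14 + 15 + 9 + 16 + 6 + 11 + 14 + 13 + 11 + 13 + 10 + 8 + 11 + 14 + 7 + 4 + 10) / 22 = 243 / 22 = 11.0455
UCL = c̄ + 3√c̄ = 11.0455 + 3 × √11.0455 = 11.0455 + 3 × 3.3235 = 21.0159

21.02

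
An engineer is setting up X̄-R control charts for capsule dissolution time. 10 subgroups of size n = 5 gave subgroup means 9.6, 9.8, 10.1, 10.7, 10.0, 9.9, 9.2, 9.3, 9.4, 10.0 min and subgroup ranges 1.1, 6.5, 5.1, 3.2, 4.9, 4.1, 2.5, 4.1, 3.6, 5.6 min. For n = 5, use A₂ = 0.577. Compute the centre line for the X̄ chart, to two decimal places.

9.80

X̄̄ = (9.6 + 9.8 + 10.1 + 10.7 + 10.0 + 9.9 + 9.2 + 9.3 + 9.4 + 10.0) / 10 = 98.0000 / 10 = 9.8000
CL = X̄̄ = 9.8000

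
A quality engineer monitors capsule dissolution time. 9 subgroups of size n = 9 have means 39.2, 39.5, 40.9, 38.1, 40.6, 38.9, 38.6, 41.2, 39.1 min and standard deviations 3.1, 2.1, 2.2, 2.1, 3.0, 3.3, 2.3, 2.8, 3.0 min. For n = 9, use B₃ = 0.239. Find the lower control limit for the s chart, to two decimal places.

0.63

s̄ = (3.1 + 2.1 + 2.2 + 2.1 + 3.0 + 3.3 + 2.3 + 2.8 + 3.0) / 9 = 2.6556
LCL_s = B₃·s̄ = 0.239 × 2.6556 = 0.6347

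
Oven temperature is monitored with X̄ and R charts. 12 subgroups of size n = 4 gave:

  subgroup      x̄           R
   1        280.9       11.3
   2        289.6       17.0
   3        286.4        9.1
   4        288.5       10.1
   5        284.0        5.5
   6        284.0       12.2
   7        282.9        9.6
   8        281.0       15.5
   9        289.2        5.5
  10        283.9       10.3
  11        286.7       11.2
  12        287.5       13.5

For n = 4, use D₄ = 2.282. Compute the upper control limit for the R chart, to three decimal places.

R̄ = (11.3 + 17.0 + 9.1 + 10.1 + 5.5 + 12.2 + 9.6 + 15.5 + 5.5 + 10.3 + 11.2 + 13.5) / 12 = 130.8000 / 12 = 10.9000
UCL_R = D₄·R̄ = 2.282 × 10.9000 = 24.8738

24.874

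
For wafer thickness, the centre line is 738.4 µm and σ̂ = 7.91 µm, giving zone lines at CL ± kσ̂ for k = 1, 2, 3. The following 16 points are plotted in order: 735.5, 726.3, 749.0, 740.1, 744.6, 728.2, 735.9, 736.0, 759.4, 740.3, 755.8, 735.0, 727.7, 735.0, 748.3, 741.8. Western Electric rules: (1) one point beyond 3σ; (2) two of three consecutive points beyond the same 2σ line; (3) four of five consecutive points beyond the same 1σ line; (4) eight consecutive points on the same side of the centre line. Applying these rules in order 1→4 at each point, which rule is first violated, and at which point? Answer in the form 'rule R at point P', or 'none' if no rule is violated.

Zone of each point (C = within 1σ̂, B = 1σ̂–2σ̂, A = 2σ̂–3σ̂, * = beyond 3σ̂; sign = side of CL): 1:-C, 2:-B, 3:+B, 4:+C, 5:+C, 6:-B, 7:-C, 8:-C, 9:+A, 10:+C, 11:+A, 12:-C, 13:-B, 14:-C, 15:+B, 16:+C
Rule 2 (two of three consecutive points beyond the same 2σ limit) is satisfied at point 11.

rule 2 at point 11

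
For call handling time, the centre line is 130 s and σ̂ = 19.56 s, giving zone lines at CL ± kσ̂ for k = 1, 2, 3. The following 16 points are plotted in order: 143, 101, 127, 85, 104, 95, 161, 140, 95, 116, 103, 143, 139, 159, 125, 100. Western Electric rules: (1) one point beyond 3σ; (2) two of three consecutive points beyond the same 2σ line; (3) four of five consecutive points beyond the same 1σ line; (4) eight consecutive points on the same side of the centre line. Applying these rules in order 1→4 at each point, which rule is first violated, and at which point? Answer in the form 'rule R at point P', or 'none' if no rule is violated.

Zone of each point (C = within 1σ̂, B = 1σ̂–2σ̂, A = 2σ̂–3σ̂, * = beyond 3σ̂; sign = side of CL): 1:+C, 2:-B, 3:-C, 4:-A, 5:-B, 6:-B, 7:+B, 8:+C, 9:-B, 10:-C, 11:-B, 12:+C, 13:+C, 14:+B, 15:-C, 16:-B
Rule 3 (four of five consecutive points beyond the same 1σ limit) is satisfied at point 6.

rule 3 at point 6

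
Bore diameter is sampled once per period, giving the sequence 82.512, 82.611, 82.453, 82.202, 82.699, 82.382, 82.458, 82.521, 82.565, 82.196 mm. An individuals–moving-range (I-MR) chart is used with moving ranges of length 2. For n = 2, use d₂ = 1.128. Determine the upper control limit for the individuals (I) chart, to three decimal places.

X̄ = (82.512 + 82.611 + 82.453 + 82.202 + 82.699 + 82.382 + 82.458 + 82.521 + 82.565 + 82.196) / 10 = 82.4599
Moving ranges: 0.099, 0.158, 0.251, 0.497, 0.317, 0.076, 0.063, 0.044, 0.369; M̄R̄ = 1.8740 / 9 = 0.2082
UCL = X̄ + 3·M̄R̄/d₂ = 82.4599 + 3 × 0.2082 / 1.128 = 83.0137

83.014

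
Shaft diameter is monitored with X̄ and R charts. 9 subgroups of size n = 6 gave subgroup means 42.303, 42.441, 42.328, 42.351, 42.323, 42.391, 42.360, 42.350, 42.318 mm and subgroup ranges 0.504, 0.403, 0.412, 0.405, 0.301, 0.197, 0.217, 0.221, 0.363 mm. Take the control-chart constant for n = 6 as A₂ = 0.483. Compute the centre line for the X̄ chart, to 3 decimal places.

X̄̄ = (42.303 + 42.441 + 42.328 + 42.351 + 42.323 + 42.391 + 42.360 + 42.350 + 42.318) / 9 = 381.1650 / 9 = 42.3517
CL = X̄̄ = 42.3517

42.352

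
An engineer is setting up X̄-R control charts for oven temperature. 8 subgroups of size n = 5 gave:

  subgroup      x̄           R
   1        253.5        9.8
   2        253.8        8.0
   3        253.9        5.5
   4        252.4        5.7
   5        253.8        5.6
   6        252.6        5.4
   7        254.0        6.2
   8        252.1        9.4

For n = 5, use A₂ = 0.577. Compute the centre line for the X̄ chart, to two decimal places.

253.26

X̄̄ = (253.5 + 253.8 + 253.9 + 252.4 + 253.8 + 252.6 + 254.0 + 252.1) / 8 = 2026.1000 / 8 = 253.2625
CL = X̄̄ = 253.2625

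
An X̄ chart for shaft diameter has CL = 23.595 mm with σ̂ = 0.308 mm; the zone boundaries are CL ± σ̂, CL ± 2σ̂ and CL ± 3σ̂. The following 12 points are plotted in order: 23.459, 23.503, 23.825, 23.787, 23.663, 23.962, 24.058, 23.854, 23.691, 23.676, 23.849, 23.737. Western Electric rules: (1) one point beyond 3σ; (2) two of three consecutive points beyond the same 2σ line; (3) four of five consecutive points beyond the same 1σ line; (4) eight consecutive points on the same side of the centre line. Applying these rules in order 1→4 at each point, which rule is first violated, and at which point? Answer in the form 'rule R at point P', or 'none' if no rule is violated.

Zone of each point (C = within 1σ̂, B = 1σ̂–2σ̂, A = 2σ̂–3σ̂, * = beyond 3σ̂; sign = side of CL): 1:-C, 2:-C, 3:+C, 4:+C, 5:+C, 6:+B, 7:+B, 8:+C, 9:+C, 10:+C, 11:+C, 12:+C
Rule 4 (eight consecutive points on the same side of the centre line) is satisfied at point 10.

rule 4 at point 10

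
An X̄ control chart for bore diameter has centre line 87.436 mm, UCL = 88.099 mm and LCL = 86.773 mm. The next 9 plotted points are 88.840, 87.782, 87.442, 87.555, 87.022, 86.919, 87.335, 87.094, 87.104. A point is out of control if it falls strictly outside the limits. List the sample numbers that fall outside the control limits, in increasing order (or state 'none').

Compare each point to [86.773, 88.099]: sample 1 = 88.840 > UCL.

1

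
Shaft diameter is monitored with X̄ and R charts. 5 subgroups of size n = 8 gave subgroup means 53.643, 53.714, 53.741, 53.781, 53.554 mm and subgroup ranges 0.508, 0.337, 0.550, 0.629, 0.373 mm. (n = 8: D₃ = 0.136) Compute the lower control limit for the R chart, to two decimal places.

0.07

R̄ = (0.508 + 0.337 + 0.550 + 0.629 + 0.373) / 5 = 2.3970 / 5 = 0.4794
LCL_R = D₃·R̄ = 0.136 × 0.4794 = 0.0652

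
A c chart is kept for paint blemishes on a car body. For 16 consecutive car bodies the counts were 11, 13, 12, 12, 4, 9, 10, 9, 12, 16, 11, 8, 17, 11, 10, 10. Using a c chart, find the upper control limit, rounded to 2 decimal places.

c̄ = (11 + 13 + 12 + 12 + 4 + 9 + 10 + 9 + 12 + 16 + 11 + 8 + 17 + 11 + 10 + 10) / 16 = 175 / 16 = 10.9375
UCL = c̄ + 3√c̄ = 10.9375 + 3 × √10.9375 = 10.9375 + 3 × 3.3072 = 20.8591

20.86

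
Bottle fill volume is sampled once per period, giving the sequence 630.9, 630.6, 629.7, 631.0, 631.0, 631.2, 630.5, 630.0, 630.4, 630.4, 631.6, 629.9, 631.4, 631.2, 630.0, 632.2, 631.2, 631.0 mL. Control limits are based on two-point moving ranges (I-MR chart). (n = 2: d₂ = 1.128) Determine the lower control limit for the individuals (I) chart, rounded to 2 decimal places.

628.68

X̄ = (630.9 + 630.6 + 629.7 + 631.0 + 631.0 + 631.2 + 630.5 + 630.0 + 630.4 + 630.4 + 631.6 + 629.9 + 631.4 + 631.2 + 630.0 + 632.2 + 631.2 + 631.0) / 18 = 630.7889
Moving ranges: 0.3, 0.9, 1.3, 0.0, 0.2, 0.7, 0.5, 0.4, 0.0, 1.2, 1.7, 1.5, 0.2, 1.2, 2.2, 1.0, 0.2; M̄R̄ = 13.5000 / 17 = 0.7941
LCL = X̄ − 3·M̄R̄/d₂ = 630.7889 − 3 × 0.7941 / 1.128 = 628.6769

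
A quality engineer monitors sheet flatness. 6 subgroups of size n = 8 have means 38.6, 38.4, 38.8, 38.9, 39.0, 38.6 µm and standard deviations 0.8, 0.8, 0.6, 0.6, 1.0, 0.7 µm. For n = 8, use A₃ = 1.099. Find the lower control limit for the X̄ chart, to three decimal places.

X̄̄ = (38.6 + 38.4 + 38.8 + 38.9 + 39.0 + 38.6) / 6 = 38.7167
s̄ = (0.8 + 0.8 + 0.6 + 0.6 + 1.0 + 0.7) / 6 = 0.7500
LCL = X̄̄ − A₃·s̄ = 38.7167 − 1.099 × 0.7500 = 37.8924

37.892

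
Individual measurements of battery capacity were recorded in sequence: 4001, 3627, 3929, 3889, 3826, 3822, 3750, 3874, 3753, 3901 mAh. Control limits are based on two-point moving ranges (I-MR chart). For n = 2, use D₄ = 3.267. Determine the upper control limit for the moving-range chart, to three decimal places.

453.024

Moving ranges: 374, 302, 40, 63, 4, 72, 124, 121, 148; M̄R̄ = 1248.0000 / 9 = 138.6667
UCL_MR = D₄·M̄R̄ = 3.267 × 138.6667 = 453.0240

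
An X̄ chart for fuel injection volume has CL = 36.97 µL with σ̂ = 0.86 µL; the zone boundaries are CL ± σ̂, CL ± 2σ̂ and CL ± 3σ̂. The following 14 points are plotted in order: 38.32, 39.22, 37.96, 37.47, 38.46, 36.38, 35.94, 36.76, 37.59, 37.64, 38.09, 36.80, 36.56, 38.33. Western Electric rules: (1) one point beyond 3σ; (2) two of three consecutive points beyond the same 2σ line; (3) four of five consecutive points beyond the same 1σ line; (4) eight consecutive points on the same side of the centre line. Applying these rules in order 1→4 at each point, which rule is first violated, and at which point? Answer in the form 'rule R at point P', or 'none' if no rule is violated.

Zone of each point (C = within 1σ̂, B = 1σ̂–2σ̂, A = 2σ̂–3σ̂, * = beyond 3σ̂; sign = side of CL): 1:+B, 2:+A, 3:+B, 4:+C, 5:+B, 6:-C, 7:-B, 8:-C, 9:+C, 10:+C, 11:+B, 12:-C, 13:-C, 14:+B
Rule 3 (four of five consecutive points beyond the same 1σ limit) is satisfied at point 5.

rule 3 at point 5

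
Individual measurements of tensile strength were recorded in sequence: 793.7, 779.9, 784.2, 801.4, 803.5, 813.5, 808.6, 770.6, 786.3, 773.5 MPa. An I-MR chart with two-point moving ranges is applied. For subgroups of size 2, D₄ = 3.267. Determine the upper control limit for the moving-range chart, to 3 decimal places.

Moving ranges: 13.8, 4.3, 17.2, 2.1, 10.0, 4.9, 38.0, 15.7, 12.8; M̄R̄ = 118.8000 / 9 = 13.2000
UCL_MR = D₄·M̄R̄ = 3.267 × 13.2000 = 43.1244

43.124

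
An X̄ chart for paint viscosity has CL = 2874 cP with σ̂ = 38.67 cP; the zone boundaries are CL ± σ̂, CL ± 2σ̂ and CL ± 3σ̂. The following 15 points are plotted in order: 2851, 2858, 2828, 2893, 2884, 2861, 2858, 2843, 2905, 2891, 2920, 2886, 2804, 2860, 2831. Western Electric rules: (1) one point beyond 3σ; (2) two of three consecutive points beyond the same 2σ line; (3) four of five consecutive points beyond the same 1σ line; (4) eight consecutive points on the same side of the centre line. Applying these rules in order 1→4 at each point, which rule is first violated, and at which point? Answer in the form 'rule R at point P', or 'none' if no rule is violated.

Zone of each point (C = within 1σ̂, B = 1σ̂–2σ̂, A = 2σ̂–3σ̂, * = beyond 3σ̂; sign = side of CL): 1:-C, 2:-C, 3:-B, 4:+C, 5:+C, 6:-C, 7:-C, 8:-C, 9:+C, 10:+C, 11:+B, 12:+C, 13:-B, 14:-C, 15:-B
No rule fires across all 15 points.

none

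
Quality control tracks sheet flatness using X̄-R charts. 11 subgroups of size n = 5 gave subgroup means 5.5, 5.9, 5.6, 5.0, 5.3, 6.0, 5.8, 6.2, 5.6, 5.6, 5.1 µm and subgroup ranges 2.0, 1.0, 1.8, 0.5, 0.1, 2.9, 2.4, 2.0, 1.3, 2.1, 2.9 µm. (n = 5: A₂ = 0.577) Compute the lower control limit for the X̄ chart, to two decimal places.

X̄̄ = (5.5 + 5.9 + 5.6 + 5.0 + 5.3 + 6.0 + 5.8 + 6.2 + 5.6 + 5.6 + 5.1) / 11 = 61.6000 / 11 = 5.6000
R̄ = (2.0 + 1.0 + 1.8 + 0.5 + 0.1 + 2.9 + 2.4 + 2.0 + 1.3 + 2.1 + 2.9) / 11 = 19.0000 / 11 = 1.7273
LCL = X̄̄ − A₂·R̄ = 5.6000 − 0.577 × 1.7273 = 4.6034

4.60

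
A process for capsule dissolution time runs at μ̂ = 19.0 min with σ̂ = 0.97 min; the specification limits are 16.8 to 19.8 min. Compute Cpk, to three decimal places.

0.275

Cpu = (USL − μ̂) / (3σ̂) = (19.8 − 19.0) / (3 × 0.97) = 0.2749; Cpl = (μ̂ − LSL) / (3σ̂) = (19.0 − 16.8) / (3 × 0.97) = 0.7560; Cpk = min(Cpu, Cpl) = 0.2749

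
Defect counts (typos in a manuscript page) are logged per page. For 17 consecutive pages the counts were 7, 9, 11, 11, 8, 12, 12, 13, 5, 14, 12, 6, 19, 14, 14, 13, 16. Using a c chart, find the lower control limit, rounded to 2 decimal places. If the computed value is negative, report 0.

c̄ = (7 + 9 + 11 + 11 + 8 + 12 + 12 + 13 + 5 + 14 + 12 + 6 + 19 + 14 + 14 + 13 + 16) / 17 = 196 / 17 = 11.5294
LCL = c̄ − 3√c̄ = 11.5294 − 3 × 3.3955 = 1.3429

1.34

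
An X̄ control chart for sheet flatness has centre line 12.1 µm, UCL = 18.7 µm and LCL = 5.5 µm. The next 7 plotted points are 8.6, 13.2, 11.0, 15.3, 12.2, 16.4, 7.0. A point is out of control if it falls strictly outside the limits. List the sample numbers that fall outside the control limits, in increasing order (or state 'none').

none

All 7 points lie within [5.5, 18.7].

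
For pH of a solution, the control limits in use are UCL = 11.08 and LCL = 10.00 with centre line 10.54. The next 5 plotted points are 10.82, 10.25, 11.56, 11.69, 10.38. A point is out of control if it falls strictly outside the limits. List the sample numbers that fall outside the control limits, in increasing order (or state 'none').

Compare each point to [10.00, 11.08]: sample 3 = 11.56 > UCL; sample 4 = 11.69 > UCL.

3, 4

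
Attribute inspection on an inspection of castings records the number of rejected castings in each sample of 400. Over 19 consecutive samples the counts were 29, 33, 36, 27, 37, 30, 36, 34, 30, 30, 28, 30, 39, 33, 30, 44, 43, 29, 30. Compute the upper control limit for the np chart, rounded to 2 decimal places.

49.57

p̄ = Σdᵢ / (k·n) = 628 / (19 × 400) = 0.08263
UCL = np̄ + 3·√(np̄(1−p̄)) = 33.0526 + 3 × √(33.0526×0.91737) = 33.0526 + 3 × 5.5065 = 49.5721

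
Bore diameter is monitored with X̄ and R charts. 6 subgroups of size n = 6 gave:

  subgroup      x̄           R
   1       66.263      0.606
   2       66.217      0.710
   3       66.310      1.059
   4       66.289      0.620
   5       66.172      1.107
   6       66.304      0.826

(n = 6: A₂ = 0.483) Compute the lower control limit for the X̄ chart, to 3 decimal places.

65.862

X̄̄ = (66.263 + 66.217 + 66.310 + 66.289 + 66.172 + 66.304) / 6 = 397.5550 / 6 = 66.2592
R̄ = (0.606 + 0.710 + 1.059 + 0.620 + 1.107 + 0.826) / 6 = 4.9280 / 6 = 0.8213
LCL = X̄̄ − A₂·R̄ = 66.2592 − 0.483 × 0.8213 = 65.8625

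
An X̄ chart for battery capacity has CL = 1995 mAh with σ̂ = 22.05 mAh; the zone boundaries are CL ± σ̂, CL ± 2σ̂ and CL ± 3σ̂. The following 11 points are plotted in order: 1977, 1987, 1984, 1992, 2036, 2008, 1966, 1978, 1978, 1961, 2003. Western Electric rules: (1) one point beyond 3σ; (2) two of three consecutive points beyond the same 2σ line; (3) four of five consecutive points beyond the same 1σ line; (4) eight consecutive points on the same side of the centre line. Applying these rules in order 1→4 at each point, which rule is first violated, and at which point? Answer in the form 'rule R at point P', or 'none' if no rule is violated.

Zone of each point (C = within 1σ̂, B = 1σ̂–2σ̂, A = 2σ̂–3σ̂, * = beyond 3σ̂; sign = side of CL): 1:-C, 2:-C, 3:-C, 4:-C, 5:+B, 6:+C, 7:-B, 8:-C, 9:-C, 10:-B, 11:+C
No rule fires across all 11 points.

none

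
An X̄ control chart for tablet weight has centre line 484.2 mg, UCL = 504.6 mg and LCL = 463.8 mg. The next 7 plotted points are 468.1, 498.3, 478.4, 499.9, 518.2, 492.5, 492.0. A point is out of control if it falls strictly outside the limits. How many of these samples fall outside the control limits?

Compare each point to [463.8, 504.6]: sample 5 = 518.2 > UCL.

1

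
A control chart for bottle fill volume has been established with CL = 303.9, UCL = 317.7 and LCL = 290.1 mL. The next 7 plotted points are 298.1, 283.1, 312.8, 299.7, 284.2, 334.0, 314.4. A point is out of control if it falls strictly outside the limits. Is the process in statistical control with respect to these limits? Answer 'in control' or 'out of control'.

out of control

Compare each point to [290.1, 317.7]: sample 2 = 283.1 < LCL; sample 5 = 284.2 < LCL; sample 6 = 334.0 > UCL.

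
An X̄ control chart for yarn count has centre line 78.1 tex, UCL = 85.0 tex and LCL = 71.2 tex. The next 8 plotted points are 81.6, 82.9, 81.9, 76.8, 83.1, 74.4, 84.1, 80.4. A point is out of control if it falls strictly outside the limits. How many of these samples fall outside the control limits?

0

All 8 points lie within [71.2, 85.0].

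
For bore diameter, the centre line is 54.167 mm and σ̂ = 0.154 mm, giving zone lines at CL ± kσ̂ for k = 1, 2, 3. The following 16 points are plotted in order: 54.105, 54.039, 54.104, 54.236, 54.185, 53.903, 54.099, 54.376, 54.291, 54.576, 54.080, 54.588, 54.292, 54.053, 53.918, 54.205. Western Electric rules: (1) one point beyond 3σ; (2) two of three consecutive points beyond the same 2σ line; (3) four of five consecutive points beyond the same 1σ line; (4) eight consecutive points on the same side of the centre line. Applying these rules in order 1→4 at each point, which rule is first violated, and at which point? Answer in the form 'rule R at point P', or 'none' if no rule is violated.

Zone of each point (C = within 1σ̂, B = 1σ̂–2σ̂, A = 2σ̂–3σ̂, * = beyond 3σ̂; sign = side of CL): 1:-C, 2:-C, 3:-C, 4:+C, 5:+C, 6:-B, 7:-C, 8:+B, 9:+C, 10:+A, 11:-C, 12:+A, 13:+C, 14:-C, 15:-B, 16:+C
Rule 2 (two of three consecutive points beyond the same 2σ limit) is satisfied at point 12.

rule 2 at point 12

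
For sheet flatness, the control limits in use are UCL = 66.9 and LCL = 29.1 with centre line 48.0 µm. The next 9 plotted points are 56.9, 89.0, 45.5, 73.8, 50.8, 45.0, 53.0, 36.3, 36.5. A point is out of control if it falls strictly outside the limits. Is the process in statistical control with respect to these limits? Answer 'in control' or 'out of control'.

Compare each point to [29.1, 66.9]: sample 2 = 89.0 > UCL; sample 4 = 73.8 > UCL.

out of control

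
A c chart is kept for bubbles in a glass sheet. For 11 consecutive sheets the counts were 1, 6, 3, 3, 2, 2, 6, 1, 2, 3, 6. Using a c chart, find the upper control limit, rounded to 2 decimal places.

c̄ = (1 + 6 + 3 + 3 + 2 + 2 + 6 + 1 + 2 + 3 + 6) / 11 = 35 / 11 = 3.1818
UCL = c̄ + 3√c̄ = 3.1818 + 3 × √3.1818 = 3.1818 + 3 × 1.7838 = 8.5331

8.53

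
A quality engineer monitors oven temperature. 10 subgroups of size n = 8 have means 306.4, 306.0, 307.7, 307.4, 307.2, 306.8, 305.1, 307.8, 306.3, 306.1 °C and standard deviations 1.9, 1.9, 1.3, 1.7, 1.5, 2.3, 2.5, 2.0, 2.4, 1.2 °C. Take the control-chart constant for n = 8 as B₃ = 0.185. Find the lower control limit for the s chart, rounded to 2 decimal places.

0.35

s̄ = (1.9 + 1.9 + 1.3 + 1.7 + 1.5 + 2.3 + 2.5 + 2.0 + 2.4 + 1.2) / 10 = 1.8700
LCL_s = B₃·s̄ = 0.185 × 1.8700 = 0.3459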